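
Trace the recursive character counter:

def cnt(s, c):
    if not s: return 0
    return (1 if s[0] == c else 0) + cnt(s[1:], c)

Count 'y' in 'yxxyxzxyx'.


s[0]='y' == 'y' -> 1
s[0]='x' != 'y' -> 0
s[0]='x' != 'y' -> 0
s[0]='y' == 'y' -> 1
s[0]='x' != 'y' -> 0
s[0]='z' != 'y' -> 0
s[0]='x' != 'y' -> 0
s[0]='y' == 'y' -> 1
s[0]='x' != 'y' -> 0
Sum: 1 + 0 + 0 + 1 + 0 + 0 + 0 + 1 + 0 = 3

3


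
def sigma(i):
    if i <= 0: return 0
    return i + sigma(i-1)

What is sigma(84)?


sigma(84)
= 84 + 83 + 82 + 81 + 80 + 79 + 78 + 77 + 76 + 75 + 74 + 73 + 72 + 71 + 70 + 69 + 68 + 67 + 66 + 65 + 64 + 63 + 62 + 61 + 60 + 59 + 58 + 57 + 56 + 55 + 54 + 53 + 52 + 51 + 50 + 49 + 48 + 47 + 46 + 45 + 44 + 43 + 42 + 41 + 40 + 39 + 38 + 37 + 36 + 35 + 34 + 33 + 32 + 31 + 30 + 29 + 28 + 27 + 26 + 25 + 24 + 23 + 22 + 21 + 20 + 19 + 18 + 17 + 16 + 15 + 14 + 13 + 12 + 11 + 10 + 9 + 8 + 7 + 6 + 5 + 4 + 3 + 2 + 1 + sigma(0)
= 84 + 83 + 82 + 81 + 80 + 79 + 78 + 77 + 76 + 75 + 74 + 73 + 72 + 71 + 70 + 69 + 68 + 67 + 66 + 65 + 64 + 63 + 62 + 61 + 60 + 59 + 58 + 57 + 56 + 55 + 54 + 53 + 52 + 51 + 50 + 49 + 48 + 47 + 46 + 45 + 44 + 43 + 42 + 41 + 40 + 39 + 38 + 37 + 36 + 35 + 34 + 33 + 32 + 31 + 30 + 29 + 28 + 27 + 26 + 25 + 24 + 23 + 22 + 21 + 20 + 19 + 18 + 17 + 16 + 15 + 14 + 13 + 12 + 11 + 10 + 9 + 8 + 7 + 6 + 5 + 4 + 3 + 2 + 1 + 0
= 3570

3570


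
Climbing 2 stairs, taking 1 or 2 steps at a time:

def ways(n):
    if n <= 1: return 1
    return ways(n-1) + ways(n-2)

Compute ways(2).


Building up from base cases:
ways(0) = 1
ways(1) = 1
ways(2) = ways(1) + ways(0) = 1 + 1 = 2

2


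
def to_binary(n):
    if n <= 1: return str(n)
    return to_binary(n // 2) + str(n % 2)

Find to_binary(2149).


to_binary(2149) = to_binary(1074) + '1'
to_binary(1074) = to_binary(537) + '0'
to_binary(537) = to_binary(268) + '1'
to_binary(268) = to_binary(134) + '0'
to_binary(134) = to_binary(67) + '0'
to_binary(67) = to_binary(33) + '1'
to_binary(33) = to_binary(16) + '1'
to_binary(16) = to_binary(8) + '0'
to_binary(8) = to_binary(4) + '0'
to_binary(4) = to_binary(2) + '0'
to_binary(2) = to_binary(1) + '0'
to_binary(1) = '1'  (base case)
Concatenating: '1' + '0' + '0' + '0' + '0' + '1' + '1' + '0' + '0' + '1' + '0' + '1' = '100001100101'

100001100101


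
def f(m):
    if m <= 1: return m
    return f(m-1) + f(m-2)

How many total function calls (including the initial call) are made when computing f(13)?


Let C(n) = total calls for f(n)
C(0) = 1, C(1) = 1
C(2) = 1 + C(1) + C(0) = 1 + 1 + 1 = 3
C(3) = 1 + C(2) + C(1) = 1 + 3 + 1 = 5
C(4) = 1 + C(3) + C(2) = 1 + 5 + 3 = 9
C(5) = 1 + C(4) + C(3) = 1 + 9 + 5 = 15
C(6) = 1 + C(5) + C(4) = 1 + 15 + 9 = 25
C(7) = 1 + C(6) + C(5) = 1 + 25 + 15 = 41
C(8) = 1 + C(7) + C(6) = 1 + 41 + 25 = 67
C(9) = 1 + C(8) + C(7) = 1 + 67 + 41 = 109
C(10) = 1 + C(9) + C(8) = 1 + 109 + 67 = 177
C(11) = 1 + C(10) + C(9) = 1 + 177 + 109 = 287
C(12) = 1 + C(11) + C(10) = 1 + 287 + 177 = 465
C(13) = 1 + C(12) + C(11) = 1 + 465 + 287 = 753

753


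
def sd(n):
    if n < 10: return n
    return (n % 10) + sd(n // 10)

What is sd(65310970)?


sd(65310970) = 0 + sd(6531097)
sd(6531097) = 7 + sd(653109)
sd(653109) = 9 + sd(65310)
sd(65310) = 0 + sd(6531)
sd(6531) = 1 + sd(653)
sd(653) = 3 + sd(65)
sd(65) = 5 + sd(6)
sd(6) = 6  (base case)
Total: 0 + 7 + 9 + 0 + 1 + 3 + 5 + 6 = 31

31


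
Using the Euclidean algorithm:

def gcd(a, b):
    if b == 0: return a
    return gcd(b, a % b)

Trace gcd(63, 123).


gcd(63, 123) = gcd(123, 63)
gcd(123, 63) = gcd(63, 60)
gcd(63, 60) = gcd(60, 3)
gcd(60, 3) = gcd(3, 0)
gcd(3, 0) = 3  (base case)

3


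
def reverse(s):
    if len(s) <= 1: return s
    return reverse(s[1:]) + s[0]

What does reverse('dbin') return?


reverse('dbin') = reverse('bin') + 'd'
reverse('bin') = reverse('in') + 'b'
reverse('in') = reverse('n') + 'i'
reverse('n') = 'n'  (base case)
Concatenating: 'n' + 'i' + 'b' + 'd' = 'nibd'

nibd


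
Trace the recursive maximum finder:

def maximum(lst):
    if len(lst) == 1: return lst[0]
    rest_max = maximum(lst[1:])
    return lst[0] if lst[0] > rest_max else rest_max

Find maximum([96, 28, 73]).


maximum([96, 28, 73]): compare 96 with maximum([28, 73])
maximum([28, 73]): compare 28 with maximum([73])
maximum([73]) = 73  (base case)
Compare 28 with 73 -> 73
Compare 96 with 73 -> 96

96


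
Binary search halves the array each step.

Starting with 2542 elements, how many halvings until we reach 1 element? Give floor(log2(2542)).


2542 / 2 = 1271
1271 / 2 = 635
635 / 2 = 317
317 / 2 = 158
158 / 2 = 79
79 / 2 = 39
39 / 2 = 19
19 / 2 = 9
9 / 2 = 4
4 / 2 = 2
2 / 2 = 1
Reached 1 after 11 halvings

11


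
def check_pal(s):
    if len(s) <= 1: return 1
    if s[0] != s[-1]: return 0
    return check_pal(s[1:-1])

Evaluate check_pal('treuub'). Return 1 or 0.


check_pal('treuub'): s[0]='t' != s[-1]='b' -> return 0
Result: 0 (not a palindrome)

0


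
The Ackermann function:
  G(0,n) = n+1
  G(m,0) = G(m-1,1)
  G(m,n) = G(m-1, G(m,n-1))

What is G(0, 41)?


G(0, 41) = 42
Result: G(0, 41) = 42

42


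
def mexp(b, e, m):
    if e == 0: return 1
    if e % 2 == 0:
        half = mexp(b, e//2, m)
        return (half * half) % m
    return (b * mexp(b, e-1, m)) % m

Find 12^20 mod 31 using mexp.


mexp(12, 20, 31): e is even, compute mexp(12, 10, 31)
  mexp(12, 10, 31): e is even, compute mexp(12, 5, 31)
    mexp(12, 5, 31): e is odd, compute mexp(12, 4, 31)
      mexp(12, 4, 31): e is even, compute mexp(12, 2, 31)
        mexp(12, 2, 31): e is even, compute mexp(12, 1, 31)
          mexp(12, 1, 31): e is odd, compute mexp(12, 0, 31)
          mexp(12, 0, 31) = 1
          (12 * 1) % 31 = 12
        half=12, (12*12) % 31 = 20
      half=20, (20*20) % 31 = 28
    (12 * 28) % 31 = 26
  half=26, (26*26) % 31 = 25
half=25, (25*25) % 31 = 5

5


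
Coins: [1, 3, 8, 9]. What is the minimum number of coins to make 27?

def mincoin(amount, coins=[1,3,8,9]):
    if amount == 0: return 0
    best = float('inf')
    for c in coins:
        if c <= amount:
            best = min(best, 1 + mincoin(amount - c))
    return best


Building up with DP:
mincoin(0) = 0
mincoin(1) = min(1+mincoin(0)=1+0=1) = 1
mincoin(2) = min(1+mincoin(1)=1+1=2) = 2
mincoin(3) = min(1+mincoin(2)=1+2=3, 1+mincoin(0)=1+0=1) = 1
mincoin(4) = min(1+mincoin(3)=1+1=2, 1+mincoin(1)=1+1=2) = 2
mincoin(5) = min(1+mincoin(4)=1+2=3, 1+mincoin(2)=1+2=3) = 3
mincoin(6) = min(1+mincoin(5)=1+3=4, 1+mincoin(3)=1+1=2) = 2
mincoin(7) = min(1+mincoin(6)=1+2=3, 1+mincoin(4)=1+2=3) = 3
mincoin(8) = min(1+mincoin(7)=1+3=4, 1+mincoin(5)=1+3=4, 1+mincoin(0)=1+0=1) = 1
mincoin(9) = min(1+mincoin(8)=1+1=2, 1+mincoin(6)=1+2=3, 1+mincoin(1)=1+1=2, 1+mincoin(0)=1+0=1) = 1
mincoin(10) = min(1+mincoin(9)=1+1=2, 1+mincoin(7)=1+3=4, 1+mincoin(2)=1+2=3, 1+mincoin(1)=1+1=2) = 2
mincoin(11) = min(1+mincoin(10)=1+2=3, 1+mincoin(8)=1+1=2, 1+mincoin(3)=1+1=2, 1+mincoin(2)=1+2=3) = 2
mincoin(12) = min(1+mincoin(11)=1+2=3, 1+mincoin(9)=1+1=2, 1+mincoin(4)=1+2=3, 1+mincoin(3)=1+1=2) = 2
mincoin(13) = min(1+mincoin(12)=1+2=3, 1+mincoin(10)=1+2=3, 1+mincoin(5)=1+3=4, 1+mincoin(4)=1+2=3) = 3
mincoin(14) = min(1+mincoin(13)=1+3=4, 1+mincoin(11)=1+2=3, 1+mincoin(6)=1+2=3, 1+mincoin(5)=1+3=4) = 3
mincoin(15) = min(1+mincoin(14)=1+3=4, 1+mincoin(12)=1+2=3, 1+mincoin(7)=1+3=4, 1+mincoin(6)=1+2=3) = 3
mincoin(16) = min(1+mincoin(15)=1+3=4, 1+mincoin(13)=1+3=4, 1+mincoin(8)=1+1=2, 1+mincoin(7)=1+3=4) = 2
mincoin(17) = min(1+mincoin(16)=1+2=3, 1+mincoin(14)=1+3=4, 1+mincoin(9)=1+1=2, 1+mincoin(8)=1+1=2) = 2
mincoin(18) = min(1+mincoin(17)=1+2=3, 1+mincoin(15)=1+3=4, 1+mincoin(10)=1+2=3, 1+mincoin(9)=1+1=2) = 2
mincoin(19) = min(1+mincoin(18)=1+2=3, 1+mincoin(16)=1+2=3, 1+mincoin(11)=1+2=3, 1+mincoin(10)=1+2=3) = 3
mincoin(20) = min(1+mincoin(19)=1+3=4, 1+mincoin(17)=1+2=3, 1+mincoin(12)=1+2=3, 1+mincoin(11)=1+2=3) = 3
mincoin(21) = min(1+mincoin(20)=1+3=4, 1+mincoin(18)=1+2=3, 1+mincoin(13)=1+3=4, 1+mincoin(12)=1+2=3) = 3
mincoin(22) = min(1+mincoin(21)=1+3=4, 1+mincoin(19)=1+3=4, 1+mincoin(14)=1+3=4, 1+mincoin(13)=1+3=4) = 4
mincoin(23) = min(1+mincoin(22)=1+4=5, 1+mincoin(20)=1+3=4, 1+mincoin(15)=1+3=4, 1+mincoin(14)=1+3=4) = 4
mincoin(24) = min(1+mincoin(23)=1+4=5, 1+mincoin(21)=1+3=4, 1+mincoin(16)=1+2=3, 1+mincoin(15)=1+3=4) = 3
mincoin(25) = min(1+mincoin(24)=1+3=4, 1+mincoin(22)=1+4=5, 1+mincoin(17)=1+2=3, 1+mincoin(16)=1+2=3) = 3
mincoin(26) = min(1+mincoin(25)=1+3=4, 1+mincoin(23)=1+4=5, 1+mincoin(18)=1+2=3, 1+mincoin(17)=1+2=3) = 3
mincoin(27) = min(1+mincoin(26)=1+3=4, 1+mincoin(24)=1+3=4, 1+mincoin(19)=1+3=4, 1+mincoin(18)=1+2=3) = 3

3


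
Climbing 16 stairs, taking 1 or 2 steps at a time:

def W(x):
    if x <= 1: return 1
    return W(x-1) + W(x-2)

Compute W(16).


Building up from base cases:
W(0) = 1
W(1) = 1
W(2) = W(1) + W(0) = 1 + 1 = 2
W(3) = W(2) + W(1) = 2 + 1 = 3
W(4) = W(3) + W(2) = 3 + 2 = 5
W(5) = W(4) + W(3) = 5 + 3 = 8
W(6) = W(5) + W(4) = 8 + 5 = 13
W(7) = W(6) + W(5) = 13 + 8 = 21
W(8) = W(7) + W(6) = 21 + 13 = 34
W(9) = W(8) + W(7) = 34 + 21 = 55
W(10) = W(9) + W(8) = 55 + 34 = 89
W(11) = W(10) + W(9) = 89 + 55 = 144
W(12) = W(11) + W(10) = 144 + 89 = 233
W(13) = W(12) + W(11) = 233 + 144 = 377
W(14) = W(13) + W(12) = 377 + 233 = 610
W(15) = W(14) + W(13) = 610 + 377 = 987
W(16) = W(15) + W(14) = 987 + 610 = 1597

1597


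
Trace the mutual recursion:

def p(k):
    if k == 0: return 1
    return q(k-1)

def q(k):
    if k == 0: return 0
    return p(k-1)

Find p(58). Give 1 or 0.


p(58) = q(57)
q(57) = p(56)
p(56) = q(55)
q(55) = p(54)
p(54) = q(53)
q(53) = p(52)
p(52) = q(51)
q(51) = p(50)
p(50) = q(49)
q(49) = p(48)
p(48) = q(47)
q(47) = p(46)
p(46) = q(45)
q(45) = p(44)
p(44) = q(43)
q(43) = p(42)
p(42) = q(41)
q(41) = p(40)
p(40) = q(39)
q(39) = p(38)
p(38) = q(37)
q(37) = p(36)
p(36) = q(35)
q(35) = p(34)
p(34) = q(33)
q(33) = p(32)
p(32) = q(31)
q(31) = p(30)
p(30) = q(29)
q(29) = p(28)
p(28) = q(27)
q(27) = p(26)
p(26) = q(25)
q(25) = p(24)
p(24) = q(23)
q(23) = p(22)
p(22) = q(21)
q(21) = p(20)
p(20) = q(19)
q(19) = p(18)
p(18) = q(17)
q(17) = p(16)
p(16) = q(15)
q(15) = p(14)
p(14) = q(13)
q(13) = p(12)
p(12) = q(11)
q(11) = p(10)
p(10) = q(9)
q(9) = p(8)
p(8) = q(7)
q(7) = p(6)
p(6) = q(5)
q(5) = p(4)
p(4) = q(3)
q(3) = p(2)
p(2) = q(1)
q(1) = p(0)
p(0) = 1  (base case)
Result: 1

1


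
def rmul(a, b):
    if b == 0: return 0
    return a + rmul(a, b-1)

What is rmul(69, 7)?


rmul(69, 7) = 69 + rmul(69, 6)
rmul(69, 6) = 69 + rmul(69, 5)
rmul(69, 5) = 69 + rmul(69, 4)
rmul(69, 4) = 69 + rmul(69, 3)
rmul(69, 3) = 69 + rmul(69, 2)
rmul(69, 2) = 69 + rmul(69, 1)
rmul(69, 1) = 69 + rmul(69, 0)
rmul(69, 0) = 0  (base case)
Total: 69 + 69 + 69 + 69 + 69 + 69 + 69 + 0 = 483

483


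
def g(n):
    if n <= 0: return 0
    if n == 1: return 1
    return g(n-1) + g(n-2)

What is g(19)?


Computing g(19) bottom-up:
g(0) = 0
g(1) = 1
g(2) = g(1) + g(0) = 1 + 0 = 1
g(3) = g(2) + g(1) = 1 + 1 = 2
g(4) = g(3) + g(2) = 2 + 1 = 3
g(5) = g(4) + g(3) = 3 + 2 = 5
g(6) = g(5) + g(4) = 5 + 3 = 8
g(7) = g(6) + g(5) = 8 + 5 = 13
g(8) = g(7) + g(6) = 13 + 8 = 21
g(9) = g(8) + g(7) = 21 + 13 = 34
g(10) = g(9) + g(8) = 34 + 21 = 55
g(11) = g(10) + g(9) = 55 + 34 = 89
g(12) = g(11) + g(10) = 89 + 55 = 144
g(13) = g(12) + g(11) = 144 + 89 = 233
g(14) = g(13) + g(12) = 233 + 144 = 377
g(15) = g(14) + g(13) = 377 + 233 = 610
g(16) = g(15) + g(14) = 610 + 377 = 987
g(17) = g(16) + g(15) = 987 + 610 = 1597
g(18) = g(17) + g(16) = 1597 + 987 = 2584
g(19) = g(18) + g(17) = 2584 + 1597 = 4181

4181


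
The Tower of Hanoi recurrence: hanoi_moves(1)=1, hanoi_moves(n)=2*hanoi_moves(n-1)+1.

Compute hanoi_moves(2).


hanoi_moves(2) = 2 * hanoi_moves(1) + 1
hanoi_moves(1) = 1  (base case)
hanoi_moves(2) = 2 * 1 + 1 = 3

3


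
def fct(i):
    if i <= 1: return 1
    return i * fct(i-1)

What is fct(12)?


fct(12)
= 12 * fct(11)
= 12 * 11 * fct(10)
= 12 * 11 * 10 * fct(9)
= 12 * 11 * 10 * 9 * fct(8)
= 12 * 11 * 10 * 9 * 8 * fct(7)
= 12 * 11 * 10 * 9 * 8 * 7 * fct(6)
= 12 * 11 * 10 * 9 * 8 * 7 * 6 * fct(5)
= 12 * 11 * 10 * 9 * 8 * 7 * 6 * 5 * fct(4)
= 12 * 11 * 10 * 9 * 8 * 7 * 6 * 5 * 4 * fct(3)
= 12 * 11 * 10 * 9 * 8 * 7 * 6 * 5 * 4 * 3 * fct(2)
= 12 * 11 * 10 * 9 * 8 * 7 * 6 * 5 * 4 * 3 * 2 * fct(1)
= 12 * 11 * 10 * 9 * 8 * 7 * 6 * 5 * 4 * 3 * 2 * 1
= 479001600

479001600


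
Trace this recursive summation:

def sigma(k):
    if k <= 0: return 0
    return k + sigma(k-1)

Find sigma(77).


sigma(77)
= 77 + 76 + 75 + 74 + 73 + 72 + 71 + 70 + 69 + 68 + 67 + 66 + 65 + 64 + 63 + 62 + 61 + 60 + 59 + 58 + 57 + 56 + 55 + 54 + 53 + 52 + 51 + 50 + 49 + 48 + 47 + 46 + 45 + 44 + 43 + 42 + 41 + 40 + 39 + 38 + 37 + 36 + 35 + 34 + 33 + 32 + 31 + 30 + 29 + 28 + 27 + 26 + 25 + 24 + 23 + 22 + 21 + 20 + 19 + 18 + 17 + 16 + 15 + 14 + 13 + 12 + 11 + 10 + 9 + 8 + 7 + 6 + 5 + 4 + 3 + 2 + 1 + sigma(0)
= 77 + 76 + 75 + 74 + 73 + 72 + 71 + 70 + 69 + 68 + 67 + 66 + 65 + 64 + 63 + 62 + 61 + 60 + 59 + 58 + 57 + 56 + 55 + 54 + 53 + 52 + 51 + 50 + 49 + 48 + 47 + 46 + 45 + 44 + 43 + 42 + 41 + 40 + 39 + 38 + 37 + 36 + 35 + 34 + 33 + 32 + 31 + 30 + 29 + 28 + 27 + 26 + 25 + 24 + 23 + 22 + 21 + 20 + 19 + 18 + 17 + 16 + 15 + 14 + 13 + 12 + 11 + 10 + 9 + 8 + 7 + 6 + 5 + 4 + 3 + 2 + 1 + 0
= 3003

3003


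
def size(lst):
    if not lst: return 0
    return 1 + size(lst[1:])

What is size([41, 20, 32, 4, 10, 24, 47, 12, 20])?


size([41, 20, 32, 4, 10, 24, 47, 12, 20]) = 1 + size([20, 32, 4, 10, 24, 47, 12, 20])
size([20, 32, 4, 10, 24, 47, 12, 20]) = 1 + size([32, 4, 10, 24, 47, 12, 20])
size([32, 4, 10, 24, 47, 12, 20]) = 1 + size([4, 10, 24, 47, 12, 20])
size([4, 10, 24, 47, 12, 20]) = 1 + size([10, 24, 47, 12, 20])
size([10, 24, 47, 12, 20]) = 1 + size([24, 47, 12, 20])
size([24, 47, 12, 20]) = 1 + size([47, 12, 20])
size([47, 12, 20]) = 1 + size([12, 20])
size([12, 20]) = 1 + size([20])
size([20]) = 1 + size([])
size([]) = 0  (base case)
Unwinding: 1 + 1 + 1 + 1 + 1 + 1 + 1 + 1 + 1 + 0 = 9

9


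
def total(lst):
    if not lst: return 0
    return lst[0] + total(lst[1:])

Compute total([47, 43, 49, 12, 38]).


total([47, 43, 49, 12, 38]) = 47 + total([43, 49, 12, 38])
total([43, 49, 12, 38]) = 43 + total([49, 12, 38])
total([49, 12, 38]) = 49 + total([12, 38])
total([12, 38]) = 12 + total([38])
total([38]) = 38 + total([])
total([]) = 0  (base case)
Total: 47 + 43 + 49 + 12 + 38 + 0 = 189

189


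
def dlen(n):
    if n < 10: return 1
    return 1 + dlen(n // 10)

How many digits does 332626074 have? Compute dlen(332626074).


dlen(332626074) = 1 + dlen(33262607)
dlen(33262607) = 1 + dlen(3326260)
dlen(3326260) = 1 + dlen(332626)
dlen(332626) = 1 + dlen(33262)
dlen(33262) = 1 + dlen(3326)
dlen(3326) = 1 + dlen(332)
dlen(332) = 1 + dlen(33)
dlen(33) = 1 + dlen(3)
dlen(3) = 1  (base case: 3 < 10)
Unwinding: 1 + 1 + 1 + 1 + 1 + 1 + 1 + 1 + 1 = 9

9


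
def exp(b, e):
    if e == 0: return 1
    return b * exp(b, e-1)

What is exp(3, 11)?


exp(3, 11)
= 3 * exp(3, 10)
= 3 * 3 * exp(3, 9)
= 3 * 3 * 3 * exp(3, 8)
= 3 * 3 * 3 * 3 * exp(3, 7)
= 3 * 3 * 3 * 3 * 3 * exp(3, 6)
= 3 * 3 * 3 * 3 * 3 * 3 * exp(3, 5)
= 3 * 3 * 3 * 3 * 3 * 3 * 3 * exp(3, 4)
= 3 * 3 * 3 * 3 * 3 * 3 * 3 * 3 * exp(3, 3)
= 3 * 3 * 3 * 3 * 3 * 3 * 3 * 3 * 3 * exp(3, 2)
= 3 * 3 * 3 * 3 * 3 * 3 * 3 * 3 * 3 * 3 * exp(3, 1)
= 3 * 3 * 3 * 3 * 3 * 3 * 3 * 3 * 3 * 3 * 3 * exp(3, 0)
= 3 * 3 * 3 * 3 * 3 * 3 * 3 * 3 * 3 * 3 * 3 * 1
= 177147

177147


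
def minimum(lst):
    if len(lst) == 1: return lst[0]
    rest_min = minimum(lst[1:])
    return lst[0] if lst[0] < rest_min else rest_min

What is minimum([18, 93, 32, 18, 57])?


minimum([18, 93, 32, 18, 57]): compare 18 with minimum([93, 32, 18, 57])
minimum([93, 32, 18, 57]): compare 93 with minimum([32, 18, 57])
minimum([32, 18, 57]): compare 32 with minimum([18, 57])
minimum([18, 57]): compare 18 with minimum([57])
minimum([57]) = 57  (base case)
Compare 18 with 57 -> 18
Compare 32 with 18 -> 18
Compare 93 with 18 -> 18
Compare 18 with 18 -> 18

18


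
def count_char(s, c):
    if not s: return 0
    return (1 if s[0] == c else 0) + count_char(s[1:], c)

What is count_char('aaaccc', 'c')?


s[0]='a' != 'c' -> 0
s[0]='a' != 'c' -> 0
s[0]='a' != 'c' -> 0
s[0]='c' == 'c' -> 1
s[0]='c' == 'c' -> 1
s[0]='c' == 'c' -> 1
Sum: 0 + 0 + 0 + 1 + 1 + 1 = 3

3


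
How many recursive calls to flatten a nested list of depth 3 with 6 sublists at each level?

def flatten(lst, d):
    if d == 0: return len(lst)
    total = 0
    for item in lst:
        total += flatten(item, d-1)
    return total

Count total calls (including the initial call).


At depth 0 (root): 1 call
At depth 1: each of 1 parents calls flatten on 6 children = 6 calls
At depth 2: each of 6 parents calls flatten on 6 children = 36 calls
At depth 3: each of 36 parents calls flatten on 6 children = 216 calls
Total: 1 + 6 + 36 + 216 = 259

259


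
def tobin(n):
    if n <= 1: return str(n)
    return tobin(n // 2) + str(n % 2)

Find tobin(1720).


tobin(1720) = tobin(860) + '0'
tobin(860) = tobin(430) + '0'
tobin(430) = tobin(215) + '0'
tobin(215) = tobin(107) + '1'
tobin(107) = tobin(53) + '1'
tobin(53) = tobin(26) + '1'
tobin(26) = tobin(13) + '0'
tobin(13) = tobin(6) + '1'
tobin(6) = tobin(3) + '0'
tobin(3) = tobin(1) + '1'
tobin(1) = '1'  (base case)
Concatenating: '1' + '1' + '0' + '1' + '0' + '1' + '1' + '1' + '0' + '0' + '0' = '11010111000'

11010111000


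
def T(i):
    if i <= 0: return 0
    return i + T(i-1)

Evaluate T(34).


T(34)
= 34 + 33 + 32 + 31 + 30 + 29 + 28 + 27 + 26 + 25 + 24 + 23 + 22 + 21 + 20 + 19 + 18 + 17 + 16 + 15 + 14 + 13 + 12 + 11 + 10 + 9 + 8 + 7 + 6 + 5 + 4 + 3 + 2 + 1 + T(0)
= 34 + 33 + 32 + 31 + 30 + 29 + 28 + 27 + 26 + 25 + 24 + 23 + 22 + 21 + 20 + 19 + 18 + 17 + 16 + 15 + 14 + 13 + 12 + 11 + 10 + 9 + 8 + 7 + 6 + 5 + 4 + 3 + 2 + 1 + 0
= 595

595


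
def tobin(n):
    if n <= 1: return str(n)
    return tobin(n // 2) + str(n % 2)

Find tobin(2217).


tobin(2217) = tobin(1108) + '1'
tobin(1108) = tobin(554) + '0'
tobin(554) = tobin(277) + '0'
tobin(277) = tobin(138) + '1'
tobin(138) = tobin(69) + '0'
tobin(69) = tobin(34) + '1'
tobin(34) = tobin(17) + '0'
tobin(17) = tobin(8) + '1'
tobin(8) = tobin(4) + '0'
tobin(4) = tobin(2) + '0'
tobin(2) = tobin(1) + '0'
tobin(1) = '1'  (base case)
Concatenating: '1' + '0' + '0' + '0' + '1' + '0' + '1' + '0' + '1' + '0' + '0' + '1' = '100010101001'

100010101001


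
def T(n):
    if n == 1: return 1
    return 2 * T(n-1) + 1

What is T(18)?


T(18) = 2 * T(17) + 1
T(17) = 2 * T(16) + 1
T(16) = 2 * T(15) + 1
T(15) = 2 * T(14) + 1
T(14) = 2 * T(13) + 1
T(13) = 2 * T(12) + 1
T(12) = 2 * T(11) + 1
T(11) = 2 * T(10) + 1
T(10) = 2 * T(9) + 1
T(9) = 2 * T(8) + 1
T(8) = 2 * T(7) + 1
T(7) = 2 * T(6) + 1
T(6) = 2 * T(5) + 1
T(5) = 2 * T(4) + 1
T(4) = 2 * T(3) + 1
T(3) = 2 * T(2) + 1
T(2) = 2 * T(1) + 1
T(1) = 1  (base case)
T(2) = 2 * 1 + 1 = 3
T(3) = 2 * 3 + 1 = 7
T(4) = 2 * 7 + 1 = 15
T(5) = 2 * 15 + 1 = 31
T(6) = 2 * 31 + 1 = 63
T(7) = 2 * 63 + 1 = 127
T(8) = 2 * 127 + 1 = 255
T(9) = 2 * 255 + 1 = 511
T(10) = 2 * 511 + 1 = 1023
T(11) = 2 * 1023 + 1 = 2047
T(12) = 2 * 2047 + 1 = 4095
T(13) = 2 * 4095 + 1 = 8191
T(14) = 2 * 8191 + 1 = 16383
T(15) = 2 * 16383 + 1 = 32767
T(16) = 2 * 32767 + 1 = 65535
T(17) = 2 * 65535 + 1 = 131071
T(18) = 2 * 131071 + 1 = 262143

262143


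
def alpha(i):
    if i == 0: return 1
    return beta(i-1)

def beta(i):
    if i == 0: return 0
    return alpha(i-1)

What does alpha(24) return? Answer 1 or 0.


alpha(24) = beta(23)
beta(23) = alpha(22)
alpha(22) = beta(21)
beta(21) = alpha(20)
alpha(20) = beta(19)
beta(19) = alpha(18)
alpha(18) = beta(17)
beta(17) = alpha(16)
alpha(16) = beta(15)
beta(15) = alpha(14)
alpha(14) = beta(13)
beta(13) = alpha(12)
alpha(12) = beta(11)
beta(11) = alpha(10)
alpha(10) = beta(9)
beta(9) = alpha(8)
alpha(8) = beta(7)
beta(7) = alpha(6)
alpha(6) = beta(5)
beta(5) = alpha(4)
alpha(4) = beta(3)
beta(3) = alpha(2)
alpha(2) = beta(1)
beta(1) = alpha(0)
alpha(0) = 1  (base case)
Result: 1

1


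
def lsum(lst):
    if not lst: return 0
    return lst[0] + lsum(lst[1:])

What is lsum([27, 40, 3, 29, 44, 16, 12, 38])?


lsum([27, 40, 3, 29, 44, 16, 12, 38]) = 27 + lsum([40, 3, 29, 44, 16, 12, 38])
lsum([40, 3, 29, 44, 16, 12, 38]) = 40 + lsum([3, 29, 44, 16, 12, 38])
lsum([3, 29, 44, 16, 12, 38]) = 3 + lsum([29, 44, 16, 12, 38])
lsum([29, 44, 16, 12, 38]) = 29 + lsum([44, 16, 12, 38])
lsum([44, 16, 12, 38]) = 44 + lsum([16, 12, 38])
lsum([16, 12, 38]) = 16 + lsum([12, 38])
lsum([12, 38]) = 12 + lsum([38])
lsum([38]) = 38 + lsum([])
lsum([]) = 0  (base case)
Total: 27 + 40 + 3 + 29 + 44 + 16 + 12 + 38 + 0 = 209

209


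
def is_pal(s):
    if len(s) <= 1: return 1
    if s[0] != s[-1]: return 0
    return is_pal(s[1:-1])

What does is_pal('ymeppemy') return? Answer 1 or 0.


is_pal('ymeppemy'): s[0]='y' == s[-1]='y' -> check is_pal('meppem')
is_pal('meppem'): s[0]='m' == s[-1]='m' -> check is_pal('eppe')
is_pal('eppe'): s[0]='e' == s[-1]='e' -> check is_pal('pp')
is_pal('pp'): s[0]='p' == s[-1]='p' -> check is_pal('')
is_pal(''): len <= 1 -> return 1  (base case)
Result: 1 (palindrome)

1


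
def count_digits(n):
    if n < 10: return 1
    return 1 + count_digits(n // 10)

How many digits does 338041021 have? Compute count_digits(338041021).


count_digits(338041021) = 1 + count_digits(33804102)
count_digits(33804102) = 1 + count_digits(3380410)
count_digits(3380410) = 1 + count_digits(338041)
count_digits(338041) = 1 + count_digits(33804)
count_digits(33804) = 1 + count_digits(3380)
count_digits(3380) = 1 + count_digits(338)
count_digits(338) = 1 + count_digits(33)
count_digits(33) = 1 + count_digits(3)
count_digits(3) = 1  (base case: 3 < 10)
Unwinding: 1 + 1 + 1 + 1 + 1 + 1 + 1 + 1 + 1 = 9

9


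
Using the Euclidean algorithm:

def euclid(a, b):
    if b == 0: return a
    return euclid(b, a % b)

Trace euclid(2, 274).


euclid(2, 274) = euclid(274, 2)
euclid(274, 2) = euclid(2, 0)
euclid(2, 0) = 2  (base case)

2


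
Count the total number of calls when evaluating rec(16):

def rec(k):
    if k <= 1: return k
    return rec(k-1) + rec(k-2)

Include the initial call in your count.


Let C(n) = total calls for rec(n)
C(0) = 1, C(1) = 1
C(2) = 1 + C(1) + C(0) = 1 + 1 + 1 = 3
C(3) = 1 + C(2) + C(1) = 1 + 3 + 1 = 5
C(4) = 1 + C(3) + C(2) = 1 + 5 + 3 = 9
C(5) = 1 + C(4) + C(3) = 1 + 9 + 5 = 15
C(6) = 1 + C(5) + C(4) = 1 + 15 + 9 = 25
C(7) = 1 + C(6) + C(5) = 1 + 25 + 15 = 41
C(8) = 1 + C(7) + C(6) = 1 + 41 + 25 = 67
C(9) = 1 + C(8) + C(7) = 1 + 67 + 41 = 109
C(10) = 1 + C(9) + C(8) = 1 + 109 + 67 = 177
C(11) = 1 + C(10) + C(9) = 1 + 177 + 109 = 287
C(12) = 1 + C(11) + C(10) = 1 + 287 + 177 = 465
C(13) = 1 + C(12) + C(11) = 1 + 465 + 287 = 753
C(14) = 1 + C(13) + C(12) = 1 + 753 + 465 = 1219
C(15) = 1 + C(14) + C(13) = 1 + 1219 + 753 = 1973
C(16) = 1 + C(15) + C(14) = 1 + 1973 + 1219 = 3193

3193


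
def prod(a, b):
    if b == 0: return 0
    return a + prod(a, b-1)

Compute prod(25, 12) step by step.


prod(25, 12) = 25 + prod(25, 11)
prod(25, 11) = 25 + prod(25, 10)
prod(25, 10) = 25 + prod(25, 9)
prod(25, 9) = 25 + prod(25, 8)
prod(25, 8) = 25 + prod(25, 7)
prod(25, 7) = 25 + prod(25, 6)
prod(25, 6) = 25 + prod(25, 5)
prod(25, 5) = 25 + prod(25, 4)
prod(25, 4) = 25 + prod(25, 3)
prod(25, 3) = 25 + prod(25, 2)
prod(25, 2) = 25 + prod(25, 1)
prod(25, 1) = 25 + prod(25, 0)
prod(25, 0) = 0  (base case)
Total: 25 + 25 + 25 + 25 + 25 + 25 + 25 + 25 + 25 + 25 + 25 + 25 + 0 = 300

300


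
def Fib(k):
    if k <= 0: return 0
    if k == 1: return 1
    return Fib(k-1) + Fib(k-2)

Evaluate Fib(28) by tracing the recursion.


Computing Fib(28) bottom-up:
Fib(0) = 0
Fib(1) = 1
Fib(2) = Fib(1) + Fib(0) = 1 + 0 = 1
Fib(3) = Fib(2) + Fib(1) = 1 + 1 = 2
Fib(4) = Fib(3) + Fib(2) = 2 + 1 = 3
Fib(5) = Fib(4) + Fib(3) = 3 + 2 = 5
Fib(6) = Fib(5) + Fib(4) = 5 + 3 = 8
Fib(7) = Fib(6) + Fib(5) = 8 + 5 = 13
Fib(8) = Fib(7) + Fib(6) = 13 + 8 = 21
Fib(9) = Fib(8) + Fib(7) = 21 + 13 = 34
Fib(10) = Fib(9) + Fib(8) = 34 + 21 = 55
Fib(11) = Fib(10) + Fib(9) = 55 + 34 = 89
Fib(12) = Fib(11) + Fib(10) = 89 + 55 = 144
Fib(13) = Fib(12) + Fib(11) = 144 + 89 = 233
Fib(14) = Fib(13) + Fib(12) = 233 + 144 = 377
Fib(15) = Fib(14) + Fib(13) = 377 + 233 = 610
Fib(16) = Fib(15) + Fib(14) = 610 + 377 = 987
Fib(17) = Fib(16) + Fib(15) = 987 + 610 = 1597
Fib(18) = Fib(17) + Fib(16) = 1597 + 987 = 2584
Fib(19) = Fib(18) + Fib(17) = 2584 + 1597 = 4181
Fib(20) = Fib(19) + Fib(18) = 4181 + 2584 = 6765
Fib(21) = Fib(20) + Fib(19) = 6765 + 4181 = 10946
Fib(22) = Fib(21) + Fib(20) = 10946 + 6765 = 17711
Fib(23) = Fib(22) + Fib(21) = 17711 + 10946 = 28657
Fib(24) = Fib(23) + Fib(22) = 28657 + 17711 = 46368
Fib(25) = Fib(24) + Fib(23) = 46368 + 28657 = 75025
Fib(26) = Fib(25) + Fib(24) = 75025 + 46368 = 121393
Fib(27) = Fib(26) + Fib(25) = 121393 + 75025 = 196418
Fib(28) = Fib(27) + Fib(26) = 196418 + 121393 = 317811

317811


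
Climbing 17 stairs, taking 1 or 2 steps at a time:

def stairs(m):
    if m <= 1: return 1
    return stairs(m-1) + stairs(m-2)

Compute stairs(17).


Building up from base cases:
stairs(0) = 1
stairs(1) = 1
stairs(2) = stairs(1) + stairs(0) = 1 + 1 = 2
stairs(3) = stairs(2) + stairs(1) = 2 + 1 = 3
stairs(4) = stairs(3) + stairs(2) = 3 + 2 = 5
stairs(5) = stairs(4) + stairs(3) = 5 + 3 = 8
stairs(6) = stairs(5) + stairs(4) = 8 + 5 = 13
stairs(7) = stairs(6) + stairs(5) = 13 + 8 = 21
stairs(8) = stairs(7) + stairs(6) = 21 + 13 = 34
stairs(9) = stairs(8) + stairs(7) = 34 + 21 = 55
stairs(10) = stairs(9) + stairs(8) = 55 + 34 = 89
stairs(11) = stairs(10) + stairs(9) = 89 + 55 = 144
stairs(12) = stairs(11) + stairs(10) = 144 + 89 = 233
stairs(13) = stairs(12) + stairs(11) = 233 + 144 = 377
stairs(14) = stairs(13) + stairs(12) = 377 + 233 = 610
stairs(15) = stairs(14) + stairs(13) = 610 + 377 = 987
stairs(16) = stairs(15) + stairs(14) = 987 + 610 = 1597
stairs(17) = stairs(16) + stairs(15) = 1597 + 987 = 2584

2584


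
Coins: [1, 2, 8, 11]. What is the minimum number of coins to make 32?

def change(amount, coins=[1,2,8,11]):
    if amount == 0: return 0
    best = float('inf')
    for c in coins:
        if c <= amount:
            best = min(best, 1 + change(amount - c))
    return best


Building up with DP:
change(0) = 0
change(1) = min(1+change(0)=1+0=1) = 1
change(2) = min(1+change(1)=1+1=2, 1+change(0)=1+0=1) = 1
change(3) = min(1+change(2)=1+1=2, 1+change(1)=1+1=2) = 2
change(4) = min(1+change(3)=1+2=3, 1+change(2)=1+1=2) = 2
change(5) = min(1+change(4)=1+2=3, 1+change(3)=1+2=3) = 3
change(6) = min(1+change(5)=1+3=4, 1+change(4)=1+2=3) = 3
change(7) = min(1+change(6)=1+3=4, 1+change(5)=1+3=4) = 4
change(8) = min(1+change(7)=1+4=5, 1+change(6)=1+3=4, 1+change(0)=1+0=1) = 1
change(9) = min(1+change(8)=1+1=2, 1+change(7)=1+4=5, 1+change(1)=1+1=2) = 2
change(10) = min(1+change(9)=1+2=3, 1+change(8)=1+1=2, 1+change(2)=1+1=2) = 2
change(11) = min(1+change(10)=1+2=3, 1+change(9)=1+2=3, 1+change(3)=1+2=3, 1+change(0)=1+0=1) = 1
change(12) = min(1+change(11)=1+1=2, 1+change(10)=1+2=3, 1+change(4)=1+2=3, 1+change(1)=1+1=2) = 2
change(13) = min(1+change(12)=1+2=3, 1+change(11)=1+1=2, 1+change(5)=1+3=4, 1+change(2)=1+1=2) = 2
change(14) = min(1+change(13)=1+2=3, 1+change(12)=1+2=3, 1+change(6)=1+3=4, 1+change(3)=1+2=3) = 3
change(15) = min(1+change(14)=1+3=4, 1+change(13)=1+2=3, 1+change(7)=1+4=5, 1+change(4)=1+2=3) = 3
change(16) = min(1+change(15)=1+3=4, 1+change(14)=1+3=4, 1+change(8)=1+1=2, 1+change(5)=1+3=4) = 2
change(17) = min(1+change(16)=1+2=3, 1+change(15)=1+3=4, 1+change(9)=1+2=3, 1+change(6)=1+3=4) = 3
change(18) = min(1+change(17)=1+3=4, 1+change(16)=1+2=3, 1+change(10)=1+2=3, 1+change(7)=1+4=5) = 3
change(19) = min(1+change(18)=1+3=4, 1+change(17)=1+3=4, 1+change(11)=1+1=2, 1+change(8)=1+1=2) = 2
change(20) = min(1+change(19)=1+2=3, 1+change(18)=1+3=4, 1+change(12)=1+2=3, 1+change(9)=1+2=3) = 3
change(21) = min(1+change(20)=1+3=4, 1+change(19)=1+2=3, 1+change(13)=1+2=3, 1+change(10)=1+2=3) = 3
change(22) = min(1+change(21)=1+3=4, 1+change(20)=1+3=4, 1+change(14)=1+3=4, 1+change(11)=1+1=2) = 2
change(23) = min(1+change(22)=1+2=3, 1+change(21)=1+3=4, 1+change(15)=1+3=4, 1+change(12)=1+2=3) = 3
change(24) = min(1+change(23)=1+3=4, 1+change(22)=1+2=3, 1+change(16)=1+2=3, 1+change(13)=1+2=3) = 3
change(25) = min(1+change(24)=1+3=4, 1+change(23)=1+3=4, 1+change(17)=1+3=4, 1+change(14)=1+3=4) = 4
change(26) = min(1+change(25)=1+4=5, 1+change(24)=1+3=4, 1+change(18)=1+3=4, 1+change(15)=1+3=4) = 4
change(27) = min(1+change(26)=1+4=5, 1+change(25)=1+4=5, 1+change(19)=1+2=3, 1+change(16)=1+2=3) = 3
change(28) = min(1+change(27)=1+3=4, 1+change(26)=1+4=5, 1+change(20)=1+3=4, 1+change(17)=1+3=4) = 4
change(29) = min(1+change(28)=1+4=5, 1+change(27)=1+3=4, 1+change(21)=1+3=4, 1+change(18)=1+3=4) = 4
change(30) = min(1+change(29)=1+4=5, 1+change(28)=1+4=5, 1+change(22)=1+2=3, 1+change(19)=1+2=3) = 3
change(31) = min(1+change(30)=1+3=4, 1+change(29)=1+4=5, 1+change(23)=1+3=4, 1+change(20)=1+3=4) = 4
change(32) = min(1+change(31)=1+4=5, 1+change(30)=1+3=4, 1+change(24)=1+3=4, 1+change(21)=1+3=4) = 4

4


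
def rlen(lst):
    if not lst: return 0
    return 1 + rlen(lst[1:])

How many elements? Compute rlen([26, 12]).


rlen([26, 12]) = 1 + rlen([12])
rlen([12]) = 1 + rlen([])
rlen([]) = 0  (base case)
Unwinding: 1 + 1 + 0 = 2

2


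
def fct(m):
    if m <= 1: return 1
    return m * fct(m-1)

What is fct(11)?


fct(11)
= 11 * fct(10)
= 11 * 10 * fct(9)
= 11 * 10 * 9 * fct(8)
= 11 * 10 * 9 * 8 * fct(7)
= 11 * 10 * 9 * 8 * 7 * fct(6)
= 11 * 10 * 9 * 8 * 7 * 6 * fct(5)
= 11 * 10 * 9 * 8 * 7 * 6 * 5 * fct(4)
= 11 * 10 * 9 * 8 * 7 * 6 * 5 * 4 * fct(3)
= 11 * 10 * 9 * 8 * 7 * 6 * 5 * 4 * 3 * fct(2)
= 11 * 10 * 9 * 8 * 7 * 6 * 5 * 4 * 3 * 2 * fct(1)
= 11 * 10 * 9 * 8 * 7 * 6 * 5 * 4 * 3 * 2 * 1
= 39916800

39916800


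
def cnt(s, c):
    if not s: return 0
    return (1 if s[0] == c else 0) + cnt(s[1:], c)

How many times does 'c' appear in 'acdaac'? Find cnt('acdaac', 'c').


s[0]='a' != 'c' -> 0
s[0]='c' == 'c' -> 1
s[0]='d' != 'c' -> 0
s[0]='a' != 'c' -> 0
s[0]='a' != 'c' -> 0
s[0]='c' == 'c' -> 1
Sum: 0 + 1 + 0 + 0 + 0 + 1 = 2

2


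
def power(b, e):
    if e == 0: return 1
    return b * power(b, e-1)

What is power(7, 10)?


power(7, 10)
= 7 * power(7, 9)
= 7 * 7 * power(7, 8)
= 7 * 7 * 7 * power(7, 7)
= 7 * 7 * 7 * 7 * power(7, 6)
= 7 * 7 * 7 * 7 * 7 * power(7, 5)
= 7 * 7 * 7 * 7 * 7 * 7 * power(7, 4)
= 7 * 7 * 7 * 7 * 7 * 7 * 7 * power(7, 3)
= 7 * 7 * 7 * 7 * 7 * 7 * 7 * 7 * power(7, 2)
= 7 * 7 * 7 * 7 * 7 * 7 * 7 * 7 * 7 * power(7, 1)
= 7 * 7 * 7 * 7 * 7 * 7 * 7 * 7 * 7 * 7 * power(7, 0)
= 7 * 7 * 7 * 7 * 7 * 7 * 7 * 7 * 7 * 7 * 1
= 282475249

282475249


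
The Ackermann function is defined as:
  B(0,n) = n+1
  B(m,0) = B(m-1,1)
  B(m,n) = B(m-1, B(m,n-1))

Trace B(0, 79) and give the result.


B(0, 79) = 80
Result: B(0, 79) = 80

80


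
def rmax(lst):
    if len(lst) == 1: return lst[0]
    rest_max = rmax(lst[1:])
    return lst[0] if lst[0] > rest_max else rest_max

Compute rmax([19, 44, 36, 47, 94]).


rmax([19, 44, 36, 47, 94]): compare 19 with rmax([44, 36, 47, 94])
rmax([44, 36, 47, 94]): compare 44 with rmax([36, 47, 94])
rmax([36, 47, 94]): compare 36 with rmax([47, 94])
rmax([47, 94]): compare 47 with rmax([94])
rmax([94]) = 94  (base case)
Compare 47 with 94 -> 94
Compare 36 with 94 -> 94
Compare 44 with 94 -> 94
Compare 19 with 94 -> 94

94


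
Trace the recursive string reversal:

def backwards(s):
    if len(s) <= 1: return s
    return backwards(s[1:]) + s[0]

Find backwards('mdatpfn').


backwards('mdatpfn') = backwards('datpfn') + 'm'
backwards('datpfn') = backwards('atpfn') + 'd'
backwards('atpfn') = backwards('tpfn') + 'a'
backwards('tpfn') = backwards('pfn') + 't'
backwards('pfn') = backwards('fn') + 'p'
backwards('fn') = backwards('n') + 'f'
backwards('n') = 'n'  (base case)
Concatenating: 'n' + 'f' + 'p' + 't' + 'a' + 'd' + 'm' = 'nfptadm'

nfptadm


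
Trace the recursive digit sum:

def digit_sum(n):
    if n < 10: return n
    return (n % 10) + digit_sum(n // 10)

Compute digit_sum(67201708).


digit_sum(67201708) = 8 + digit_sum(6720170)
digit_sum(6720170) = 0 + digit_sum(672017)
digit_sum(672017) = 7 + digit_sum(67201)
digit_sum(67201) = 1 + digit_sum(6720)
digit_sum(6720) = 0 + digit_sum(672)
digit_sum(672) = 2 + digit_sum(67)
digit_sum(67) = 7 + digit_sum(6)
digit_sum(6) = 6  (base case)
Total: 8 + 0 + 7 + 1 + 0 + 2 + 7 + 6 = 31

31


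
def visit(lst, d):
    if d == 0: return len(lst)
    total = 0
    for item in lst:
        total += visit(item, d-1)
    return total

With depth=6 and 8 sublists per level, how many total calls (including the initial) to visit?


At depth 0 (root): 1 call
At depth 1: each of 1 parents calls visit on 8 children = 8 calls
At depth 2: each of 8 parents calls visit on 8 children = 64 calls
At depth 3: each of 64 parents calls visit on 8 children = 512 calls
At depth 4: each of 512 parents calls visit on 8 children = 4096 calls
At depth 5: each of 4096 parents calls visit on 8 children = 32768 calls
At depth 6: each of 32768 parents calls visit on 8 children = 262144 calls
Total: 1 + 8 + 64 + 512 + 4096 + 32768 + 262144 = 299593

299593


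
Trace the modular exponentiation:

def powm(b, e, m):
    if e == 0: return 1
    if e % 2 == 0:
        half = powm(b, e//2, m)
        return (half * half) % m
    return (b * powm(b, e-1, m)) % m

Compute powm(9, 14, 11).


powm(9, 14, 11): e is even, compute powm(9, 7, 11)
  powm(9, 7, 11): e is odd, compute powm(9, 6, 11)
    powm(9, 6, 11): e is even, compute powm(9, 3, 11)
      powm(9, 3, 11): e is odd, compute powm(9, 2, 11)
        powm(9, 2, 11): e is even, compute powm(9, 1, 11)
          powm(9, 1, 11): e is odd, compute powm(9, 0, 11)
          powm(9, 0, 11) = 1
          (9 * 1) % 11 = 9
        half=9, (9*9) % 11 = 4
      (9 * 4) % 11 = 3
    half=3, (3*3) % 11 = 9
  (9 * 9) % 11 = 4
half=4, (4*4) % 11 = 5

5


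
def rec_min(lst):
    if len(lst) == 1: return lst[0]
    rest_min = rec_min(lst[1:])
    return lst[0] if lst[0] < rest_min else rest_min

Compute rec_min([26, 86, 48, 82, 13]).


rec_min([26, 86, 48, 82, 13]): compare 26 with rec_min([86, 48, 82, 13])
rec_min([86, 48, 82, 13]): compare 86 with rec_min([48, 82, 13])
rec_min([48, 82, 13]): compare 48 with rec_min([82, 13])
rec_min([82, 13]): compare 82 with rec_min([13])
rec_min([13]) = 13  (base case)
Compare 82 with 13 -> 13
Compare 48 with 13 -> 13
Compare 86 with 13 -> 13
Compare 26 with 13 -> 13

13


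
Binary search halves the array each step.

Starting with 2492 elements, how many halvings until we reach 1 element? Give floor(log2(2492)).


2492 / 2 = 1246
1246 / 2 = 623
623 / 2 = 311
311 / 2 = 155
155 / 2 = 77
77 / 2 = 38
38 / 2 = 19
19 / 2 = 9
9 / 2 = 4
4 / 2 = 2
2 / 2 = 1
Reached 1 after 11 halvings

11


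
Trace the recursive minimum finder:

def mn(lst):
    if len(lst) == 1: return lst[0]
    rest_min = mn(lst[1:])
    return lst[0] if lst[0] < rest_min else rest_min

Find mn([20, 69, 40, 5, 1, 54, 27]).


mn([20, 69, 40, 5, 1, 54, 27]): compare 20 with mn([69, 40, 5, 1, 54, 27])
mn([69, 40, 5, 1, 54, 27]): compare 69 with mn([40, 5, 1, 54, 27])
mn([40, 5, 1, 54, 27]): compare 40 with mn([5, 1, 54, 27])
mn([5, 1, 54, 27]): compare 5 with mn([1, 54, 27])
mn([1, 54, 27]): compare 1 with mn([54, 27])
mn([54, 27]): compare 54 with mn([27])
mn([27]) = 27  (base case)
Compare 54 with 27 -> 27
Compare 1 with 27 -> 1
Compare 5 with 1 -> 1
Compare 40 with 1 -> 1
Compare 69 with 1 -> 1
Compare 20 with 1 -> 1

1


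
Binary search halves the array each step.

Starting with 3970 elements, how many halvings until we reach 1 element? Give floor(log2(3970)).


3970 / 2 = 1985
1985 / 2 = 992
992 / 2 = 496
496 / 2 = 248
248 / 2 = 124
124 / 2 = 62
62 / 2 = 31
31 / 2 = 15
15 / 2 = 7
7 / 2 = 3
3 / 2 = 1
Reached 1 after 11 halvings

11


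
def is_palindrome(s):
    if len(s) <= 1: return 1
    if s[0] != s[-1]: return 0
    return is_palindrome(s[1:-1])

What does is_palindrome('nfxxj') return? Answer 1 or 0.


is_palindrome('nfxxj'): s[0]='n' != s[-1]='j' -> return 0
Result: 0 (not a palindrome)

0


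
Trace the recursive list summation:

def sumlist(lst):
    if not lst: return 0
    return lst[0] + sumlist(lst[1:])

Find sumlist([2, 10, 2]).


sumlist([2, 10, 2]) = 2 + sumlist([10, 2])
sumlist([10, 2]) = 10 + sumlist([2])
sumlist([2]) = 2 + sumlist([])
sumlist([]) = 0  (base case)
Total: 2 + 10 + 2 + 0 = 14

14


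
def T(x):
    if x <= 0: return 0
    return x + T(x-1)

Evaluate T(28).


T(28)
= 28 + 27 + 26 + 25 + 24 + 23 + 22 + 21 + 20 + 19 + 18 + 17 + 16 + 15 + 14 + 13 + 12 + 11 + 10 + 9 + 8 + 7 + 6 + 5 + 4 + 3 + 2 + 1 + T(0)
= 28 + 27 + 26 + 25 + 24 + 23 + 22 + 21 + 20 + 19 + 18 + 17 + 16 + 15 + 14 + 13 + 12 + 11 + 10 + 9 + 8 + 7 + 6 + 5 + 4 + 3 + 2 + 1 + 0
= 406

406


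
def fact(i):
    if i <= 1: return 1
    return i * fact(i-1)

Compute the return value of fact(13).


fact(13)
= 13 * fact(12)
= 13 * 12 * fact(11)
= 13 * 12 * 11 * fact(10)
= 13 * 12 * 11 * 10 * fact(9)
= 13 * 12 * 11 * 10 * 9 * fact(8)
= 13 * 12 * 11 * 10 * 9 * 8 * fact(7)
= 13 * 12 * 11 * 10 * 9 * 8 * 7 * fact(6)
= 13 * 12 * 11 * 10 * 9 * 8 * 7 * 6 * fact(5)
= 13 * 12 * 11 * 10 * 9 * 8 * 7 * 6 * 5 * fact(4)
= 13 * 12 * 11 * 10 * 9 * 8 * 7 * 6 * 5 * 4 * fact(3)
= 13 * 12 * 11 * 10 * 9 * 8 * 7 * 6 * 5 * 4 * 3 * fact(2)
= 13 * 12 * 11 * 10 * 9 * 8 * 7 * 6 * 5 * 4 * 3 * 2 * fact(1)
= 13 * 12 * 11 * 10 * 9 * 8 * 7 * 6 * 5 * 4 * 3 * 2 * 1
= 6227020800

6227020800


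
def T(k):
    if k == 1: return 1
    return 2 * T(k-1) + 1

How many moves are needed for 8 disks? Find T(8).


T(8) = 2 * T(7) + 1
T(7) = 2 * T(6) + 1
T(6) = 2 * T(5) + 1
T(5) = 2 * T(4) + 1
T(4) = 2 * T(3) + 1
T(3) = 2 * T(2) + 1
T(2) = 2 * T(1) + 1
T(1) = 1  (base case)
T(2) = 2 * 1 + 1 = 3
T(3) = 2 * 3 + 1 = 7
T(4) = 2 * 7 + 1 = 15
T(5) = 2 * 15 + 1 = 31
T(6) = 2 * 31 + 1 = 63
T(7) = 2 * 63 + 1 = 127
T(8) = 2 * 127 + 1 = 255

255


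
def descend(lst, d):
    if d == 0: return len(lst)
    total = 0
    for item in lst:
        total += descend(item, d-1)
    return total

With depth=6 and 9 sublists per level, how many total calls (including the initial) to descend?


At depth 0 (root): 1 call
At depth 1: each of 1 parents calls descend on 9 children = 9 calls
At depth 2: each of 9 parents calls descend on 9 children = 81 calls
At depth 3: each of 81 parents calls descend on 9 children = 729 calls
At depth 4: each of 729 parents calls descend on 9 children = 6561 calls
At depth 5: each of 6561 parents calls descend on 9 children = 59049 calls
At depth 6: each of 59049 parents calls descend on 9 children = 531441 calls
Total: 1 + 9 + 81 + 729 + 6561 + 59049 + 531441 = 597871

597871


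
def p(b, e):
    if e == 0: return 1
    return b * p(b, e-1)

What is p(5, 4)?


p(5, 4)
= 5 * p(5, 3)
= 5 * 5 * p(5, 2)
= 5 * 5 * 5 * p(5, 1)
= 5 * 5 * 5 * 5 * p(5, 0)
= 5 * 5 * 5 * 5 * 1
= 625

625


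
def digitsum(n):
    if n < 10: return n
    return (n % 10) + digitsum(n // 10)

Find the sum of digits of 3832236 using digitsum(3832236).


digitsum(3832236) = 6 + digitsum(383223)
digitsum(383223) = 3 + digitsum(38322)
digitsum(38322) = 2 + digitsum(3832)
digitsum(3832) = 2 + digitsum(383)
digitsum(383) = 3 + digitsum(38)
digitsum(38) = 8 + digitsum(3)
digitsum(3) = 3  (base case)
Total: 6 + 3 + 2 + 2 + 3 + 8 + 3 = 27

27


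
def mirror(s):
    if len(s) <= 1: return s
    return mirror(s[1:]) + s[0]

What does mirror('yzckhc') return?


mirror('yzckhc') = mirror('zckhc') + 'y'
mirror('zckhc') = mirror('ckhc') + 'z'
mirror('ckhc') = mirror('khc') + 'c'
mirror('khc') = mirror('hc') + 'k'
mirror('hc') = mirror('c') + 'h'
mirror('c') = 'c'  (base case)
Concatenating: 'c' + 'h' + 'k' + 'c' + 'z' + 'y' = 'chkczy'

chkczy


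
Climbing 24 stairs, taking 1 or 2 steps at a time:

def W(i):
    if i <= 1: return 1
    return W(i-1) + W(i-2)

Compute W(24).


Building up from base cases:
W(0) = 1
W(1) = 1
W(2) = W(1) + W(0) = 1 + 1 = 2
W(3) = W(2) + W(1) = 2 + 1 = 3
W(4) = W(3) + W(2) = 3 + 2 = 5
W(5) = W(4) + W(3) = 5 + 3 = 8
W(6) = W(5) + W(4) = 8 + 5 = 13
W(7) = W(6) + W(5) = 13 + 8 = 21
W(8) = W(7) + W(6) = 21 + 13 = 34
W(9) = W(8) + W(7) = 34 + 21 = 55
W(10) = W(9) + W(8) = 55 + 34 = 89
W(11) = W(10) + W(9) = 89 + 55 = 144
W(12) = W(11) + W(10) = 144 + 89 = 233
W(13) = W(12) + W(11) = 233 + 144 = 377
W(14) = W(13) + W(12) = 377 + 233 = 610
W(15) = W(14) + W(13) = 610 + 377 = 987
W(16) = W(15) + W(14) = 987 + 610 = 1597
W(17) = W(16) + W(15) = 1597 + 987 = 2584
W(18) = W(17) + W(16) = 2584 + 1597 = 4181
W(19) = W(18) + W(17) = 4181 + 2584 = 6765
W(20) = W(19) + W(18) = 6765 + 4181 = 10946
W(21) = W(20) + W(19) = 10946 + 6765 = 17711
W(22) = W(21) + W(20) = 17711 + 10946 = 28657
W(23) = W(22) + W(21) = 28657 + 17711 = 46368
W(24) = W(23) + W(22) = 46368 + 28657 = 75025

75025
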